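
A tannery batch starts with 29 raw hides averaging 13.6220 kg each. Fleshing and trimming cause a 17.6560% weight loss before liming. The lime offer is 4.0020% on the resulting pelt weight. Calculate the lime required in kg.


Total_raw = N * avg_wt = 29 * 13.6220 = 395.0380 kg
Substrate = Total_raw * (1 - loss/100) = 395.0380 * (1 - 17.6560/100) = 325.2901 kg
Lime = Substrate * pct / 100 = 325.2901 * 4.0020 / 100 = 13.0181 kg


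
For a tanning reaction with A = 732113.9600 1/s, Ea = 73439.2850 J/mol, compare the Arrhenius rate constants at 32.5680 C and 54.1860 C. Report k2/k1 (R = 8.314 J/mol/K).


T1 = 32.5680 + 273.15 = 305.7180 K; T2 = 54.1860 + 273.15 = 327.3360 K
k1 = A * exp(-Ea/(R*T1)) = 732113.9600 * exp(-73439.2850/(8.314*305.7180)) = 2.0719e-07 1/s
k2 = A * exp(-Ea/(R*T2)) = 732113.9600 * exp(-73439.2850/(8.314*327.3360)) = 1.3966e-06 1/s
k2/k1 = 1.3966e-06 / 2.0719e-07 = 6.7408


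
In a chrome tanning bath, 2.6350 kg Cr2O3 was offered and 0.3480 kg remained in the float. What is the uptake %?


Formula: Uptake = (offered - residual) / offered * 100
Substituting: Uptake = (2.6350 - 0.3480) / 2.6350 * 100
Result: 86.7932 %


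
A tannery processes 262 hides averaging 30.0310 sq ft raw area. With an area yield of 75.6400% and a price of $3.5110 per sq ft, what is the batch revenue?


Raw_total = N * avg_area = 262 * 30.0310 = 7868.1220 sq ft
Finished = Raw_total * yield / 100 = 7868.1220 * 75.6400 / 100 = 5951.4475 sq ft
Value = Finished * price = 5951.4475 * 3.5110 = 20895.5321 $


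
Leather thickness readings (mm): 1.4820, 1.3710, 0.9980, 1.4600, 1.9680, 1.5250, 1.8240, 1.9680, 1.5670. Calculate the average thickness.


Formula: Average = sum / n
Substituting: Average = 14.1630 / 9
Result: 1.5737 mm


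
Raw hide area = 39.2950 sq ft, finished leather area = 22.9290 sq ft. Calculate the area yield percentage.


Formula: Yield = finished / raw * 100
Substituting: Yield = 22.9290 / 39.2950 * 100
Result: 58.3509 %


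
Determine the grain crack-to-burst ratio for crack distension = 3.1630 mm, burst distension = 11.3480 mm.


Formula: Ratio = crack / burst
Substituting: Ratio = 3.1630 / 11.3480
Result: 0.2787


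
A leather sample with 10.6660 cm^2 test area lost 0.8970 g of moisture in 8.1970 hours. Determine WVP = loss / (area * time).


Formula: WVP = loss / (area * time)
Substituting: WVP = 0.8970 / (10.6660 * 8.1970)
Result: 0.0102597 g/(cm^2*hr)


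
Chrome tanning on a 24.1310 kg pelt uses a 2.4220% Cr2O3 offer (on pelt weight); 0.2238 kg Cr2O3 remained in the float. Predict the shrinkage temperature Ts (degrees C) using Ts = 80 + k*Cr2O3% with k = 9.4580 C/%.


Offered = pelt * offer_pct / 100 = 24.1310 * 2.4220 / 100 = 0.5845 kg
Uptake = offered - residual = 0.5845 - 0.2238 = 0.3607 kg
Cr2O3% on pelt = uptake / pelt * 100 = 0.3607 / 24.1310 * 100 = 1.4946 %
Ts = 80 + k * Cr2O3% = 80 + 9.4580 * 1.4946 = 94.1356 C


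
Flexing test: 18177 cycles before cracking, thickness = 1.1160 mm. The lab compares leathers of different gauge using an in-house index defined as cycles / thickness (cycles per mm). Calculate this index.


Formula: Index = cycles / thickness
Substituting: Index = 18177 / 1.1160
Result: 16287.6344 cycles/mm


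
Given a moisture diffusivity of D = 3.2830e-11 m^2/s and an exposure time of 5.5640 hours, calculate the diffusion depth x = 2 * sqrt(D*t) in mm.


t = 5.5640 hr * 3600 = 20030.4000 s
D * t = 3.2830e-11 * 20030.4000 = 6.5760e-07
x = 2 * sqrt(D*t) = 2 * sqrt(6.5760e-07) = 0.00162185 m = 1.6218 mm


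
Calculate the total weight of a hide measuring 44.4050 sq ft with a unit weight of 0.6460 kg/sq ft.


Formula: Weight = area * weight_per_sqft
Substituting: Weight = 44.4050 * 0.6460
Result: 28.6856 kg


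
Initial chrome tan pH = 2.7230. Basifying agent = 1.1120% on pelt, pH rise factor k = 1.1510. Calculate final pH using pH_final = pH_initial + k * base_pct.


Formula: pH_final = pH_initial + k * base_pct
Substituting: pH_final = 2.7230 + 1.1510 * 1.1120
Result: 4.0029


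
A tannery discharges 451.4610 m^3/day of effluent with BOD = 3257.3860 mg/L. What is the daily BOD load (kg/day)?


Formula: BOD_load = volume * conc / 1000
Substituting: BOD_load = 451.4610 * 3257.3860 / 1000
Result: 1470.5827 kg/day


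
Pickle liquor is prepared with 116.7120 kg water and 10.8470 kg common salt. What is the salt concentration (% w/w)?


Formula: Conc = salt / (water + salt) * 100
Substituting: Conc = 10.8470 / (116.7120 + 10.8470) * 100
Result: 8.5035 %


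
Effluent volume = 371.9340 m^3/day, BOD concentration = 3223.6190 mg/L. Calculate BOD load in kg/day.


Formula: BOD_load = volume * conc / 1000
Substituting: BOD_load = 371.9340 * 3223.6190 / 1000
Result: 1198.9735 kg/day


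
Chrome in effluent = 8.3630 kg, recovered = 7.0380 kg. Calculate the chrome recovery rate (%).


Formula: Recovery = recovered / input * 100
Substituting: Recovery = 7.0380 / 8.3630 * 100
Result: 84.1564 %


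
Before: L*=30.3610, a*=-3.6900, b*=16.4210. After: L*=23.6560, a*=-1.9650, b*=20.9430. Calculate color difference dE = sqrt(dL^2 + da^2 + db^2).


dL = -6.7050, da = 1.7250, db = 4.5220
dE = sqrt((-6.7050)^2 + 1.7250^2 + 4.5220^2) = 8.2693


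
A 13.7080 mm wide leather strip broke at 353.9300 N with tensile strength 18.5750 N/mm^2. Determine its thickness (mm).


Formula: t = F / (TS * w)
Substituting: t = 353.9300 / (18.5750 * 13.7080)
Result: 1.3900 mm


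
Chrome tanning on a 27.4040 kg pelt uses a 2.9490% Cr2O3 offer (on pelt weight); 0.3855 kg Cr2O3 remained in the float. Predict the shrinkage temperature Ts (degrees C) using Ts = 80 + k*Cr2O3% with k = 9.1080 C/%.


Offered = pelt * offer_pct / 100 = 27.4040 * 2.9490 / 100 = 0.8081 kg
Uptake = offered - residual = 0.8081 - 0.3855 = 0.4226 kg
Cr2O3% on pelt = uptake / pelt * 100 = 0.4226 / 27.4040 * 100 = 1.5423 %
Ts = 80 + k * Cr2O3% = 80 + 9.1080 * 1.5423 = 94.0470 C


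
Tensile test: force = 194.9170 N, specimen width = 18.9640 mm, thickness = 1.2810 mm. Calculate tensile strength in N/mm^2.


Formula: TS = force / (width * thickness)
Substituting: TS = 194.9170 / (18.9640 * 1.2810)
Result: 8.0236 N/mm^2


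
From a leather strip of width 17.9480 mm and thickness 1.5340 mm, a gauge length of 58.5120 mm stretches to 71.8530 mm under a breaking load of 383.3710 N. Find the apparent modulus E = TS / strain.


TS = F / (w * t) = 383.3710 / (17.9480 * 1.5340) = 13.9244 N/mm^2
strain = (Lf - L0) / L0 = (71.8530 - 58.5120) / 58.5120 = 0.2280
E = TS / strain = 13.9244 / 0.2280 = 61.0709 N/mm^2


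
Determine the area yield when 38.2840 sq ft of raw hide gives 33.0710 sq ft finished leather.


Formula: Yield = finished / raw * 100
Substituting: Yield = 33.0710 / 38.2840 * 100
Result: 86.3833 %


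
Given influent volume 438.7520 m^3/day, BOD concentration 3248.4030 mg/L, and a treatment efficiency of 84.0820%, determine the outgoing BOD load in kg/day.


Load_in = volume * conc / 1000 = 438.7520 * 3248.4030 / 1000 = 1425.2433 kg/day
Removed = Load_in * eff / 100 = 1425.2433 * 84.0820 / 100 = 1198.3731 kg/day
Load_out = Load_in - Removed = 1425.2433 - 1198.3731 = 226.8702 kg/day


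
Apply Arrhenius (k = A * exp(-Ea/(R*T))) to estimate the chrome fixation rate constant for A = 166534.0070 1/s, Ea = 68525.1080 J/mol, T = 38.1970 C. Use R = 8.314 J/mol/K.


T_K = T_C + 273.15 = 38.1970 + 273.15 = 311.3470 K
exponent = -Ea / (R * T_K) = -68525.1080 / (8.314 * 311.3470) = -26.4725
k = A * exp(exponent) = 166534.0070 * exp(-26.4725) = 5.3045e-07 1/s


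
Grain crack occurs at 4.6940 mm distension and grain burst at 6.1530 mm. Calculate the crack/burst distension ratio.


Formula: Ratio = crack / burst
Substituting: Ratio = 4.6940 / 6.1530
Result: 0.7629


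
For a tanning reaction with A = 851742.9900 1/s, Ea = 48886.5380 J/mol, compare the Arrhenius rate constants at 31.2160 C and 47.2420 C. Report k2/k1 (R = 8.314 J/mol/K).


T1 = 31.2160 + 273.15 = 304.3660 K; T2 = 47.2420 + 273.15 = 320.3920 K
k1 = A * exp(-Ea/(R*T1)) = 851742.9900 * exp(-48886.5380/(8.314*304.3660)) = 0.00346899 1/s
k2 = A * exp(-Ea/(R*T2)) = 851742.9900 * exp(-48886.5380/(8.314*320.3920)) = 0.0091175 1/s
k2/k1 = 0.0091175 / 0.00346899 = 2.6283


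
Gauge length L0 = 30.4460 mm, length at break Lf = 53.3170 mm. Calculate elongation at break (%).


Formula: Elongation = (Lf - L0) / L0 * 100
Substituting: Elongation = (53.3170 - 30.4460) / 30.4460 * 100
Result: 75.1199 %


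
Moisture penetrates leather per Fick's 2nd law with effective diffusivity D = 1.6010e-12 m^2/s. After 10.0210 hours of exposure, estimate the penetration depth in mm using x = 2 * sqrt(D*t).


t = 10.0210 hr * 3600 = 36075.6000 s
D * t = 1.6010e-12 * 36075.6000 = 5.7757e-08
x = 2 * sqrt(D*t) = 2 * sqrt(5.7757e-08) = 4.8065e-04 m = 0.4807 mm


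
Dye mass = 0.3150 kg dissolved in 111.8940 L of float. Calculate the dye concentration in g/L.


Formula: Conc = dye_mass(kg) / volume(L) * 1000
Substituting: Conc = 0.3150 / 111.8940 * 1000
Result: 2.8152 g/L


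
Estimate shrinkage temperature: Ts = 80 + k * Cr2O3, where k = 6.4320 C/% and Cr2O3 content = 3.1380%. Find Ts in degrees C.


Formula: Ts = 80 + k * Cr2O3
Substituting: Ts = 80 + 6.4320 * 3.1380
Result: 100.1836 C


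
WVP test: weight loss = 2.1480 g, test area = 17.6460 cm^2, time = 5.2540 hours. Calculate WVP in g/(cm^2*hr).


Formula: WVP = loss / (area * time)
Substituting: WVP = 2.1480 / (17.6460 * 5.2540)
Result: 0.0231685 g/(cm^2*hr)


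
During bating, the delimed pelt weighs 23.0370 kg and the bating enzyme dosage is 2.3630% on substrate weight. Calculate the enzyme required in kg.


Formula: Enzyme = substrate * pct / 100
Substituting: Enzyme = 23.0370 * 2.3630 / 100
Result: 0.5444 kg


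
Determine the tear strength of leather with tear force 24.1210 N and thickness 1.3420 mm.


Formula: Tear strength = force / thickness
Substituting: Tear strength = 24.1210 / 1.3420
Result: 17.9739 N/mm


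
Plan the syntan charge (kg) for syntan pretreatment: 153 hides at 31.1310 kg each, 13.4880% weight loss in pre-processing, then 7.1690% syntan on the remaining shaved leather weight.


Total_raw = N * avg_wt = 153 * 31.1310 = 4763.0430 kg
Substrate = Total_raw * (1 - loss/100) = 4763.0430 * (1 - 13.4880/100) = 4120.6038 kg
Syntan = Substrate * pct / 100 = 4120.6038 * 7.1690 / 100 = 295.4061 kg


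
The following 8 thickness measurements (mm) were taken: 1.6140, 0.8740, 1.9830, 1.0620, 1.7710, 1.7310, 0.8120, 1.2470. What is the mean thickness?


Formula: Average = sum / n
Substituting: Average = 11.0940 / 8
Result: 1.3868 mm


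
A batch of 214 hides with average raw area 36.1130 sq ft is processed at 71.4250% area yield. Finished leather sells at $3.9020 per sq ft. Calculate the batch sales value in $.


Raw_total = N * avg_area = 214 * 36.1130 = 7728.1820 sq ft
Finished = Raw_total * yield / 100 = 7728.1820 * 71.4250 / 100 = 5519.8540 sq ft
Value = Finished * price = 5519.8540 * 3.9020 = 21538.4703 $


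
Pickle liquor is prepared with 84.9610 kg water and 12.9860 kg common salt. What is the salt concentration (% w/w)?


Formula: Conc = salt / (water + salt) * 100
Substituting: Conc = 12.9860 / (84.9610 + 12.9860) * 100
Result: 13.2582 %


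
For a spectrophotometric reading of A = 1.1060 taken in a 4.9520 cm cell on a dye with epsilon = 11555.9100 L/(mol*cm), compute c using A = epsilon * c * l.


Formula: c = A / (epsilon * l)
Substituting: c = 1.1060 / (11555.9100 * 4.9520)
Result: 1.9327e-05 mol/L


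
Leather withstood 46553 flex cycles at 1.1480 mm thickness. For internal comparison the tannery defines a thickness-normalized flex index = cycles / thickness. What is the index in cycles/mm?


Formula: Index = cycles / thickness
Substituting: Index = 46553 / 1.1480
Result: 40551.3937 cycles/mm


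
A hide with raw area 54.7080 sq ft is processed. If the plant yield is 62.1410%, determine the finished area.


Formula: finished = raw * yield / 100
Substituting: finished = 54.7080 * 62.1410 / 100
Result: 33.9961 sq ft


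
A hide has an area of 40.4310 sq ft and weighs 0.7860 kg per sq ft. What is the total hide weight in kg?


Formula: Weight = area * weight_per_sqft
Substituting: Weight = 40.4310 * 0.7860
Result: 31.7788 kg


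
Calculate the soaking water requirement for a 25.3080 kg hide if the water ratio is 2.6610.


Formula: Water = hide_weight * ratio
Substituting: Water = 25.3080 * 2.6610
Result: 67.3446 kg


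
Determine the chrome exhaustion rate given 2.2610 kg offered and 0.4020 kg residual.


Formula: Uptake = (offered - residual) / offered * 100
Substituting: Uptake = (2.2610 - 0.4020) / 2.2610 * 100
Result: 82.2203 %


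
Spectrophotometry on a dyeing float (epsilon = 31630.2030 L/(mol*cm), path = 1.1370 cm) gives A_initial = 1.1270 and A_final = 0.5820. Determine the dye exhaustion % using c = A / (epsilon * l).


c_initial = A_i / (epsilon * l) = 1.1270 / (31630.2030 * 1.1370) = 3.1337e-05 mol/L
c_final = A_f / (epsilon * l) = 0.5820 / (31630.2030 * 1.1370) = 1.6183e-05 mol/L
Exhaustion = (c_initial - c_final) / c_initial * 100 = (3.1337e-05 - 1.6183e-05) / 3.1337e-05 * 100 = 48.3585 %


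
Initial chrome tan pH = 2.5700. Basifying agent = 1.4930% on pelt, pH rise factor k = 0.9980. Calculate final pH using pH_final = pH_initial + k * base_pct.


Formula: pH_final = pH_initial + k * base_pct
Substituting: pH_final = 2.5700 + 0.9980 * 1.4930
Result: 4.0600


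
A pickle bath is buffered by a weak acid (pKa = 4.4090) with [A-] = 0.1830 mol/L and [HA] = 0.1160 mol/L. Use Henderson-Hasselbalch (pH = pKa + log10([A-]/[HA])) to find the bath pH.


ratio = [A-] / [HA] = 0.1830 / 0.1160 = 1.5776
log10(ratio) = 0.1980
pH = pKa + log10(ratio) = 4.4090 + 0.1980 = 4.6070


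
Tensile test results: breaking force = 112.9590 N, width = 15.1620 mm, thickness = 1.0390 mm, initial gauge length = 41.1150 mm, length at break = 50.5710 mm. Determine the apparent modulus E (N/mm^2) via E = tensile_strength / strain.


TS = F / (w * t) = 112.9590 / (15.1620 * 1.0390) = 7.1705 N/mm^2
strain = (Lf - L0) / L0 = (50.5710 - 41.1150) / 41.1150 = 0.2300
E = TS / strain = 7.1705 / 0.2300 = 31.1775 N/mm^2


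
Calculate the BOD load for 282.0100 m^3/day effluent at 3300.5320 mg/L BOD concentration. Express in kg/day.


Formula: BOD_load = volume * conc / 1000
Substituting: BOD_load = 282.0100 * 3300.5320 / 1000
Result: 930.7830 kg/day


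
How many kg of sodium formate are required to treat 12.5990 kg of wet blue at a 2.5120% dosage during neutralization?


Formula: Neutralizer = substrate * pct / 100
Substituting: Neutralizer = 12.5990 * 2.5120 / 100
Result: 0.3165 kg


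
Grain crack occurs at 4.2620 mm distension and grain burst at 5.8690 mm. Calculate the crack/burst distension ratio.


Formula: Ratio = crack / burst
Substituting: Ratio = 4.2620 / 5.8690
Result: 0.7262


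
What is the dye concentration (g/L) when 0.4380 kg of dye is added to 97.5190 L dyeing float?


Formula: Conc = dye_mass(kg) / volume(L) * 1000
Substituting: Conc = 0.4380 / 97.5190 * 1000
Result: 4.4914 g/L


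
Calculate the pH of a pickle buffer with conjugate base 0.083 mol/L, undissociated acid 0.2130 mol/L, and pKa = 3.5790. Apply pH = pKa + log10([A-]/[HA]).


ratio = [A-] / [HA] = 0.083 / 0.2130 = 0.3897
log10(ratio) = -0.4093
pH = pKa + log10(ratio) = 3.5790 - 0.4093 = 3.1697


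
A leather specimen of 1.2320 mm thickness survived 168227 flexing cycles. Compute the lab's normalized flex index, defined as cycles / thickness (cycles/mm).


Formula: Index = cycles / thickness
Substituting: Index = 168227 / 1.2320
Result: 136547.8896 cycles/mm


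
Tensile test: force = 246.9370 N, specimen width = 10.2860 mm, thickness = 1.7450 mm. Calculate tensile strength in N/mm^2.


Formula: TS = force / (width * thickness)
Substituting: TS = 246.9370 / (10.2860 * 1.7450)
Result: 13.7576 N/mm^2


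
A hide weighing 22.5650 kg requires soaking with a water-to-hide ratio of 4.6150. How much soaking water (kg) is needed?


Formula: Water = hide_weight * ratio
Substituting: Water = 22.5650 * 4.6150
Result: 104.1375 kg


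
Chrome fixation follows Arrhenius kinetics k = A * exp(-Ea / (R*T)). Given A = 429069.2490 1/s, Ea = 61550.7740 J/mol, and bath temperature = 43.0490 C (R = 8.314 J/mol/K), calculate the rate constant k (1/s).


T_K = T_C + 273.15 = 43.0490 + 273.15 = 316.1990 K
exponent = -Ea / (R * T_K) = -61550.7740 / (8.314 * 316.1990) = -23.4133
k = A * exp(exponent) = 429069.2490 * exp(-23.4133) = 2.9124e-05 1/s


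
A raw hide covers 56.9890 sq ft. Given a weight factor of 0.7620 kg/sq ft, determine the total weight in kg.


Formula: Weight = area * weight_per_sqft
Substituting: Weight = 56.9890 * 0.7620
Result: 43.4256 kg


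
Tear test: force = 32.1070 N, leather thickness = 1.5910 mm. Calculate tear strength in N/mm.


Formula: Tear strength = force / thickness
Substituting: Tear strength = 32.1070 / 1.5910
Result: 20.1804 N/mm


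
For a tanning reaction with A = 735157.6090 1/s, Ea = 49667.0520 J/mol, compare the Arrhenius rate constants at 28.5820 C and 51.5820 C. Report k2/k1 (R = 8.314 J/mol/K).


T1 = 28.5820 + 273.15 = 301.7320 K; T2 = 51.5820 + 273.15 = 324.7320 K
k1 = A * exp(-Ea/(R*T1)) = 735157.6090 * exp(-49667.0520/(8.314*301.7320)) = 0.00185314 1/s
k2 = A * exp(-Ea/(R*T2)) = 735157.6090 * exp(-49667.0520/(8.314*324.7320)) = 0.00753212 1/s
k2/k1 = 0.00753212 / 0.00185314 = 4.0645


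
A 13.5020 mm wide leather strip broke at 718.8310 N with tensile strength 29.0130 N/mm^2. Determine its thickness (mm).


Formula: t = F / (TS * w)
Substituting: t = 718.8310 / (29.0130 * 13.5020)
Result: 1.8350 mm


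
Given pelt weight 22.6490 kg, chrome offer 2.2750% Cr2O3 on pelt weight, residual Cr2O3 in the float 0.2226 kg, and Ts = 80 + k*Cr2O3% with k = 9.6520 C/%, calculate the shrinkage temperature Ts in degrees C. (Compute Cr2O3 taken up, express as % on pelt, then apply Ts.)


Offered = pelt * offer_pct / 100 = 22.6490 * 2.2750 / 100 = 0.5153 kg
Uptake = offered - residual = 0.5153 - 0.2226 = 0.2927 kg
Cr2O3% on pelt = uptake / pelt * 100 = 0.2927 / 22.6490 * 100 = 1.2922 %
Ts = 80 + k * Cr2O3% = 80 + 9.6520 * 1.2922 = 92.4721 C


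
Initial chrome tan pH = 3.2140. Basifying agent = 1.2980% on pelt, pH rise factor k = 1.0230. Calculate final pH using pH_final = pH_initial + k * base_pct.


Formula: pH_final = pH_initial + k * base_pct
Substituting: pH_final = 3.2140 + 1.0230 * 1.2980
Result: 4.5419


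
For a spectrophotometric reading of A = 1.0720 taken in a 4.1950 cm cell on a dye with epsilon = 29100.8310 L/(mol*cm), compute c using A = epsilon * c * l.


Formula: c = A / (epsilon * l)
Substituting: c = 1.0720 / (29100.8310 * 4.1950)
Result: 8.7813e-06 mol/L


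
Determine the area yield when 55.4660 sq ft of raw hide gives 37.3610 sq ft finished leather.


Formula: Yield = finished / raw * 100
Substituting: Yield = 37.3610 / 55.4660 * 100
Result: 67.3584 %


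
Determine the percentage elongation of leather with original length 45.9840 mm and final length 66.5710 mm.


Formula: Elongation = (Lf - L0) / L0 * 100
Substituting: Elongation = (66.5710 - 45.9840) / 45.9840 * 100
Result: 44.7699 %


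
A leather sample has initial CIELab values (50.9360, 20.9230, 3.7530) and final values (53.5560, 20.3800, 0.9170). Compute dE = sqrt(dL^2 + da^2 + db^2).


dL = 2.6200, da = -0.5430, db = -2.8360
dE = sqrt(2.6200^2 + (-0.5430)^2 + (-2.8360)^2) = 3.8990


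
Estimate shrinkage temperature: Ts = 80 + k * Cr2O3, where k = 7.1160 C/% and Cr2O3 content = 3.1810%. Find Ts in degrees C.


Formula: Ts = 80 + k * Cr2O3
Substituting: Ts = 80 + 7.1160 * 3.1810
Result: 102.6360 C


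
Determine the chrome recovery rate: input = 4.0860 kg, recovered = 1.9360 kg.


Formula: Recovery = recovered / input * 100
Substituting: Recovery = 1.9360 / 4.0860 * 100
Result: 47.3813 %


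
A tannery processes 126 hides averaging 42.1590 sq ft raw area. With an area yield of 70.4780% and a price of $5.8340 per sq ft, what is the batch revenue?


Raw_total = N * avg_area = 126 * 42.1590 = 5312.0340 sq ft
Finished = Raw_total * yield / 100 = 5312.0340 * 70.4780 / 100 = 3743.8153 sq ft
Value = Finished * price = 3743.8153 * 5.8340 = 21841.4186 $


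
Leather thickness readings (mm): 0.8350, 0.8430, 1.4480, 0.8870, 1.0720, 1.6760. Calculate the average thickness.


Formula: Average = sum / n
Substituting: Average = 6.7610 / 6
Result: 1.1268 mm


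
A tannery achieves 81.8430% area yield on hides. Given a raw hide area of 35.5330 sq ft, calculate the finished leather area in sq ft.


Formula: finished = raw * yield / 100
Substituting: finished = 35.5330 * 81.8430 / 100
Result: 29.0813 sq ft


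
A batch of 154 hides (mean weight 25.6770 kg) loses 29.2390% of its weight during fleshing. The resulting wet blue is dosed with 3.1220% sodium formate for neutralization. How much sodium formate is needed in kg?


Total_raw = N * avg_wt = 154 * 25.6770 = 3954.2580 kg
Substrate = Total_raw * (1 - loss/100) = 3954.2580 * (1 - 29.2390/100) = 2798.0725 kg
Neutralizer = Substrate * pct / 100 = 2798.0725 * 3.1220 / 100 = 87.3558 kg


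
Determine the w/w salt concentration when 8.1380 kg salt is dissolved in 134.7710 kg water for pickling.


Formula: Conc = salt / (water + salt) * 100
Substituting: Conc = 8.1380 / (134.7710 + 8.1380) * 100
Result: 5.6945 %


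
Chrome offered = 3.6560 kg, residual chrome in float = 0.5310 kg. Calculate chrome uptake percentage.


Formula: Uptake = (offered - residual) / offered * 100
Substituting: Uptake = (3.6560 - 0.5310) / 3.6560 * 100
Result: 85.4759 %


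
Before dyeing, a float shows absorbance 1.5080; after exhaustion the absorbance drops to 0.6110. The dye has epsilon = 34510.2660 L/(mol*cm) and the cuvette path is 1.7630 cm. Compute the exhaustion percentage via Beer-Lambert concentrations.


c_initial = A_i / (epsilon * l) = 1.5080 / (34510.2660 * 1.7630) = 2.4786e-05 mol/L
c_final = A_f / (epsilon * l) = 0.6110 / (34510.2660 * 1.7630) = 1.0042e-05 mol/L
Exhaustion = (c_initial - c_final) / c_initial * 100 = (2.4786e-05 - 1.0042e-05) / 2.4786e-05 * 100 = 59.4828 %


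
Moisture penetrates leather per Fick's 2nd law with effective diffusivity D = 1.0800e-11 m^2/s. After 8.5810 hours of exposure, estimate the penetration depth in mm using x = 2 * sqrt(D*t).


t = 8.5810 hr * 3600 = 30891.6000 s
D * t = 1.0800e-11 * 30891.6000 = 3.3363e-07
x = 2 * sqrt(D*t) = 2 * sqrt(3.3363e-07) = 0.00115521 m = 1.1552 mm


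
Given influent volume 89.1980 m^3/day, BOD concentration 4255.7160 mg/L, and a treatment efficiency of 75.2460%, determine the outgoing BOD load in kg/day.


Load_in = volume * conc / 1000 = 89.1980 * 4255.7160 / 1000 = 379.6014 kg/day
Removed = Load_in * eff / 100 = 379.6014 * 75.2460 / 100 = 285.6348 kg/day
Load_out = Load_in - Removed = 379.6014 - 285.6348 = 93.9665 kg/day


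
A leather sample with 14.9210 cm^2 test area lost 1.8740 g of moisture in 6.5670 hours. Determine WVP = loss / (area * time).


Formula: WVP = loss / (area * time)
Substituting: WVP = 1.8740 / (14.9210 * 6.5670)
Result: 0.0191251 g/(cm^2*hr)


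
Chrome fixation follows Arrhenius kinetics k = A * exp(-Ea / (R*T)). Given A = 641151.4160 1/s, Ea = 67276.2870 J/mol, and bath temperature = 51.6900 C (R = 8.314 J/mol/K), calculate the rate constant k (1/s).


T_K = T_C + 273.15 = 51.6900 + 273.15 = 324.8400 K
exponent = -Ea / (R * T_K) = -67276.2870 / (8.314 * 324.8400) = -24.9105
k = A * exp(exponent) = 641151.4160 * exp(-24.9105) = 9.7379e-06 1/s


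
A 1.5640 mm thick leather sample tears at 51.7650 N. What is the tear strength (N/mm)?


Formula: Tear strength = force / thickness
Substituting: Tear strength = 51.7650 / 1.5640
Result: 33.0978 N/mm


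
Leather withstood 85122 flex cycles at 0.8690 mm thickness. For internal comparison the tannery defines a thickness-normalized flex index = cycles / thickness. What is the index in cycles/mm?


Formula: Index = cycles / thickness
Substituting: Index = 85122 / 0.8690
Result: 97953.9701 cycles/mm


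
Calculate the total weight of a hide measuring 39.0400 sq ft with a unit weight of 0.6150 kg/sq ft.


Formula: Weight = area * weight_per_sqft
Substituting: Weight = 39.0400 * 0.6150
Result: 24.0096 kg


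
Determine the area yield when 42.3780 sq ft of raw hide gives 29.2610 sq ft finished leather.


Formula: Yield = finished / raw * 100
Substituting: Yield = 29.2610 / 42.3780 * 100
Result: 69.0476 %


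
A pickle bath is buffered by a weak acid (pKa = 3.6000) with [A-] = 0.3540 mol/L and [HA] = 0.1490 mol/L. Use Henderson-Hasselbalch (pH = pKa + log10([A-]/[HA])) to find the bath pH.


ratio = [A-] / [HA] = 0.3540 / 0.1490 = 2.3758
log10(ratio) = 0.3758
pH = pKa + log10(ratio) = 3.6000 + 0.3758 = 3.9758


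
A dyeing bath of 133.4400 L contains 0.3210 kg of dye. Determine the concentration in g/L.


Formula: Conc = dye_mass(kg) / volume(L) * 1000
Substituting: Conc = 0.3210 / 133.4400 * 1000
Result: 2.4056 g/L


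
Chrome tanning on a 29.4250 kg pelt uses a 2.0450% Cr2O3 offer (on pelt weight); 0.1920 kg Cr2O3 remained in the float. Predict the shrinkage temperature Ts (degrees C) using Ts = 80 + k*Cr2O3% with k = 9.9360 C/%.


Offered = pelt * offer_pct / 100 = 29.4250 * 2.0450 / 100 = 0.6017 kg
Uptake = offered - residual = 0.6017 - 0.1920 = 0.4097 kg
Cr2O3% on pelt = uptake / pelt * 100 = 0.4097 / 29.4250 * 100 = 1.3925 %
Ts = 80 + k * Cr2O3% = 80 + 9.9360 * 1.3925 = 93.8358 C


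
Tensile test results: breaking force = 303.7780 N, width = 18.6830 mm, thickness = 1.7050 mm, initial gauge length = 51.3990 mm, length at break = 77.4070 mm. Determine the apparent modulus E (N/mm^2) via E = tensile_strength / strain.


TS = F / (w * t) = 303.7780 / (18.6830 * 1.7050) = 9.5364 N/mm^2
strain = (Lf - L0) / L0 = (77.4070 - 51.3990) / 51.3990 = 0.5060
E = TS / strain = 9.5364 / 0.5060 = 18.8466 N/mm^2


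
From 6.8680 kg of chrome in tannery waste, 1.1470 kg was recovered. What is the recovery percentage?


Formula: Recovery = recovered / input * 100
Substituting: Recovery = 1.1470 / 6.8680 * 100
Result: 16.7006 %


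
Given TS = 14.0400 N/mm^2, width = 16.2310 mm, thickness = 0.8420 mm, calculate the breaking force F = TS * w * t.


Formula: F = TS * w * t
Substituting: F = 14.0400 * 16.2310 * 0.8420
Result: 191.8777 N


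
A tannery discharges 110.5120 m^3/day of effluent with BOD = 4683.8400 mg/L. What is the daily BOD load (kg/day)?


Formula: BOD_load = volume * conc / 1000
Substituting: BOD_load = 110.5120 * 4683.8400 / 1000
Result: 517.6205 kg/day


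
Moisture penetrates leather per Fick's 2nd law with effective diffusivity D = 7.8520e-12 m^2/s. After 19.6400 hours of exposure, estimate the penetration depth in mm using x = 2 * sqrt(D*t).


t = 19.6400 hr * 3600 = 70704.0000 s
D * t = 7.8520e-12 * 70704.0000 = 5.5517e-07
x = 2 * sqrt(D*t) = 2 * sqrt(5.5517e-07) = 0.00149019 m = 1.4902 mm


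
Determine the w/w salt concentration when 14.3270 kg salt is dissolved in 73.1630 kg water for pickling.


Formula: Conc = salt / (water + salt) * 100
Substituting: Conc = 14.3270 / (73.1630 + 14.3270) * 100
Result: 16.3756 %


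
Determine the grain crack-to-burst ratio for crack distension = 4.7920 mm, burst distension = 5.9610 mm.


Formula: Ratio = crack / burst
Substituting: Ratio = 4.7920 / 5.9610
Result: 0.8039


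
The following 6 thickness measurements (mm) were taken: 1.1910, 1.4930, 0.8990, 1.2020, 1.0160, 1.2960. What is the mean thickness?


Formula: Average = sum / n
Substituting: Average = 7.0970 / 6
Result: 1.1828 mm


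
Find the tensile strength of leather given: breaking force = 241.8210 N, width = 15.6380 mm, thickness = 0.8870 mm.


Formula: TS = force / (width * thickness)
Substituting: TS = 241.8210 / (15.6380 * 0.8870)
Result: 17.4337 N/mm^2


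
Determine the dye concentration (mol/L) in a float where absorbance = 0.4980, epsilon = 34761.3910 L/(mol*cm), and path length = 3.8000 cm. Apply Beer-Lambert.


Formula: c = A / (epsilon * l)
Substituting: c = 0.4980 / (34761.3910 * 3.8000)
Result: 3.7701e-06 mol/L


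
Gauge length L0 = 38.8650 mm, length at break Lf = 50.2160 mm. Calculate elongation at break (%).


Formula: Elongation = (Lf - L0) / L0 * 100
Substituting: Elongation = (50.2160 - 38.8650) / 38.8650 * 100
Result: 29.2062 %


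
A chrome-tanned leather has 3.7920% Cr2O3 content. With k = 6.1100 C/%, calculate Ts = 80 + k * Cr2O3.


Formula: Ts = 80 + k * Cr2O3
Substituting: Ts = 80 + 6.1100 * 3.7920
Result: 103.1691 C


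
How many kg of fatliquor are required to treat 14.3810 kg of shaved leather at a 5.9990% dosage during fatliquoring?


Formula: Fat = substrate * pct / 100
Substituting: Fat = 14.3810 * 5.9990 / 100
Result: 0.8627 kg


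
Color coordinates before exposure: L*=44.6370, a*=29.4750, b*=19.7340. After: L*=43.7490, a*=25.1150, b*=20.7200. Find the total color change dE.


dL = -0.8880, da = -4.3600, db = 0.9860
dE = sqrt((-0.8880)^2 + (-4.3600)^2 + 0.9860^2) = 4.5574


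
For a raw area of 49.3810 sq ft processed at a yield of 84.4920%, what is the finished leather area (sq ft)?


Formula: finished = raw * yield / 100
Substituting: finished = 49.3810 * 84.4920 / 100
Result: 41.7230 sq ft


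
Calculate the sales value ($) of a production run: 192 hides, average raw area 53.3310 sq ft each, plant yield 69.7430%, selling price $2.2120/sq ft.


Raw_total = N * avg_area = 192 * 53.3310 = 10239.5520 sq ft
Finished = Raw_total * yield / 100 = 10239.5520 * 69.7430 / 100 = 7141.3708 sq ft
Value = Finished * price = 7141.3708 * 2.2120 = 15796.7121 $


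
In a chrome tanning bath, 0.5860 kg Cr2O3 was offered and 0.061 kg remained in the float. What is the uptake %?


Formula: Uptake = (offered - residual) / offered * 100
Substituting: Uptake = (0.5860 - 0.061) / 0.5860 * 100
Result: 89.5904 %


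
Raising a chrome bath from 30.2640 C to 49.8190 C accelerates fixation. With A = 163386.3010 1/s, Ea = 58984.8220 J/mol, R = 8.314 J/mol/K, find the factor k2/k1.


T1 = 30.2640 + 273.15 = 303.4140 K; T2 = 49.8190 + 273.15 = 322.9690 K
k1 = A * exp(-Ea/(R*T1)) = 163386.3010 * exp(-58984.8220/(8.314*303.4140)) = 1.1435e-05 1/s
k2 = A * exp(-Ea/(R*T2)) = 163386.3010 * exp(-58984.8220/(8.314*322.9690)) = 4.7108e-05 1/s
k2/k1 = 4.7108e-05 / 1.1435e-05 = 4.1196


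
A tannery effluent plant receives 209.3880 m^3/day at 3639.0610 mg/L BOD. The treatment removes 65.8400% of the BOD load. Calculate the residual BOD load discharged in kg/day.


Load_in = volume * conc / 1000 = 209.3880 * 3639.0610 / 1000 = 761.9757 kg/day
Removed = Load_in * eff / 100 = 761.9757 * 65.8400 / 100 = 501.6848 kg/day
Load_out = Load_in - Removed = 761.9757 - 501.6848 = 260.2909 kg/day


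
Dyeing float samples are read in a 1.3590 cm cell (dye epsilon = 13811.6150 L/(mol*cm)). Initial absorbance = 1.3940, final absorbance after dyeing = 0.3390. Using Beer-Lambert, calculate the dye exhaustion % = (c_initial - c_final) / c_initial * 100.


c_initial = A_i / (epsilon * l) = 1.3940 / (13811.6150 * 1.3590) = 7.4268e-05 mol/L
c_final = A_f / (epsilon * l) = 0.3390 / (13811.6150 * 1.3590) = 1.8061e-05 mol/L
Exhaustion = (c_initial - c_final) / c_initial * 100 = (7.4268e-05 - 1.8061e-05) / 7.4268e-05 * 100 = 75.6815 %


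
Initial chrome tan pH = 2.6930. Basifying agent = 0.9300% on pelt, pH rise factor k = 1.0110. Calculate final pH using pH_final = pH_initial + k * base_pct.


Formula: pH_final = pH_initial + k * base_pct
Substituting: pH_final = 2.6930 + 1.0110 * 0.9300
Result: 3.6332


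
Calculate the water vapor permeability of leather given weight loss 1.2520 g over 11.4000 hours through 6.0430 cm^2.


Formula: WVP = loss / (area * time)
Substituting: WVP = 1.2520 / (6.0430 * 11.4000)
Result: 0.0181738 g/(cm^2*hr)


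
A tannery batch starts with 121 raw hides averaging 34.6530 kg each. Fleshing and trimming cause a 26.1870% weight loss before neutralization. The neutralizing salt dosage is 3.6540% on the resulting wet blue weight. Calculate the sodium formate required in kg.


Total_raw = N * avg_wt = 121 * 34.6530 = 4193.0130 kg
Substrate = Total_raw * (1 - loss/100) = 4193.0130 * (1 - 26.1870/100) = 3094.9887 kg
Neutralizer = Substrate * pct / 100 = 3094.9887 * 3.6540 / 100 = 113.0909 kg


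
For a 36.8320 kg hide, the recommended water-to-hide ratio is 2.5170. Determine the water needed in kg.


Formula: Water = hide_weight * ratio
Substituting: Water = 36.8320 * 2.5170
Result: 92.7061 kg


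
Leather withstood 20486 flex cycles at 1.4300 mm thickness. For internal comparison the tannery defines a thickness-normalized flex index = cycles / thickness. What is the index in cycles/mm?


Formula: Index = cycles / thickness
Substituting: Index = 20486 / 1.4300
Result: 14325.8741 cycles/mm


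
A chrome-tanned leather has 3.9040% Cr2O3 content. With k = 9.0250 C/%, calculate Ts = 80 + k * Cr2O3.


Formula: Ts = 80 + k * Cr2O3
Substituting: Ts = 80 + 9.0250 * 3.9040
Result: 115.2336 C


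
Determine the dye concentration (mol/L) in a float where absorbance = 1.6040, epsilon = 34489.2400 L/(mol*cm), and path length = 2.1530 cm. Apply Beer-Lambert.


Formula: c = A / (epsilon * l)
Substituting: c = 1.6040 / (34489.2400 * 2.1530)
Result: 2.1601e-05 mol/L


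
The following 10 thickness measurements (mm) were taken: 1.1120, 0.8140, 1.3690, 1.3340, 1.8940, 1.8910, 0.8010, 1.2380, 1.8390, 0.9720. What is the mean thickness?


Formula: Average = sum / n
Substituting: Average = 13.2640 / 10
Result: 1.3264 mm


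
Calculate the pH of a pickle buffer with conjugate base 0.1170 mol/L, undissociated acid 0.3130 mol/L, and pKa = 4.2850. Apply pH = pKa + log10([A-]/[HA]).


ratio = [A-] / [HA] = 0.1170 / 0.3130 = 0.3738
log10(ratio) = -0.4274
pH = pKa + log10(ratio) = 4.2850 - 0.4274 = 3.8576


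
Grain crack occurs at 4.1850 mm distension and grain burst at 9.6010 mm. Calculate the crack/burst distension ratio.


Formula: Ratio = crack / burst
Substituting: Ratio = 4.1850 / 9.6010
Result: 0.4359


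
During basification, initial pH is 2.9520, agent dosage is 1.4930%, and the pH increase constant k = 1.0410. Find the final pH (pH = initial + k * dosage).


Formula: pH_final = pH_initial + k * base_pct
Substituting: pH_final = 2.9520 + 1.0410 * 1.4930
Result: 4.5062


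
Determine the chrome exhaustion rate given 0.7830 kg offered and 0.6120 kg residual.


Formula: Uptake = (offered - residual) / offered * 100
Substituting: Uptake = (0.7830 - 0.6120) / 0.7830 * 100
Result: 21.8391 %


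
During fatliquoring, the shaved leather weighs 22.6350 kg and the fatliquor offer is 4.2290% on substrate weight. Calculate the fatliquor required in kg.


Formula: Fat = substrate * pct / 100
Substituting: Fat = 22.6350 * 4.2290 / 100
Result: 0.9572 kg


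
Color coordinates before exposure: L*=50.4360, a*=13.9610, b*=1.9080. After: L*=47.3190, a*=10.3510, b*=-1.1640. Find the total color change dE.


dL = -3.1170, da = -3.6100, db = -3.0720
dE = sqrt((-3.1170)^2 + (-3.6100)^2 + (-3.0720)^2) = 5.6732


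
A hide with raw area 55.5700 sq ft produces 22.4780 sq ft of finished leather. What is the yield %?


Formula: Yield = finished / raw * 100
Substituting: Yield = 22.4780 / 55.5700 * 100
Result: 40.4499 %


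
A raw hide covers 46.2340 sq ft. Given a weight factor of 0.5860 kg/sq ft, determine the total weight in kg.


Formula: Weight = area * weight_per_sqft
Substituting: Weight = 46.2340 * 0.5860
Result: 27.0931 kg


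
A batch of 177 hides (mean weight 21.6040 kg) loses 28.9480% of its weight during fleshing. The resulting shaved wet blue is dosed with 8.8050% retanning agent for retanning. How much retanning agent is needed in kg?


Total_raw = N * avg_wt = 177 * 21.6040 = 3823.9080 kg
Substrate = Total_raw * (1 - loss/100) = 3823.9080 * (1 - 28.9480/100) = 2716.9631 kg
Retan = Substrate * pct / 100 = 2716.9631 * 8.8050 / 100 = 239.2286 kg


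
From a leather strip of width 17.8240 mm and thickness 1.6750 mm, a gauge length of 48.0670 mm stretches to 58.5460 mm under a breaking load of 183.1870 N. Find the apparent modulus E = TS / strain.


TS = F / (w * t) = 183.1870 / (17.8240 * 1.6750) = 6.1358 N/mm^2
strain = (Lf - L0) / L0 = (58.5460 - 48.0670) / 48.0670 = 0.2180
E = TS / strain = 6.1358 / 0.2180 = 28.1450 N/mm^2


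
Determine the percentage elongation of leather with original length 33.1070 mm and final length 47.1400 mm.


Formula: Elongation = (Lf - L0) / L0 * 100
Substituting: Elongation = (47.1400 - 33.1070) / 33.1070 * 100
Result: 42.3868 %


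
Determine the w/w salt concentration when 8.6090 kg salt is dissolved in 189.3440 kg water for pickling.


Formula: Conc = salt / (water + salt) * 100
Substituting: Conc = 8.6090 / (189.3440 + 8.6090) * 100
Result: 4.3490 %


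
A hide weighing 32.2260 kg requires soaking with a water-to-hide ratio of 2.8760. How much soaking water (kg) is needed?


Formula: Water = hide_weight * ratio
Substituting: Water = 32.2260 * 2.8760
Result: 92.6820 kg


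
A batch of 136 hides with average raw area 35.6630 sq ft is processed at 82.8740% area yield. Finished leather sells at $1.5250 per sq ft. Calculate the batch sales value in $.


Raw_total = N * avg_area = 136 * 35.6630 = 4850.1680 sq ft
Finished = Raw_total * yield / 100 = 4850.1680 * 82.8740 / 100 = 4019.5282 sq ft
Value = Finished * price = 4019.5282 * 1.5250 = 6129.7805 $


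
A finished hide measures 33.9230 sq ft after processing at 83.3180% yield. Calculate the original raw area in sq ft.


Formula: raw = finished * 100 / yield
Substituting: raw = 33.9230 * 100 / 83.3180
Result: 40.7151 sq ft


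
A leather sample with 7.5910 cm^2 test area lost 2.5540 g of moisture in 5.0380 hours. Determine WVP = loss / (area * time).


Formula: WVP = loss / (area * time)
Substituting: WVP = 2.5540 / (7.5910 * 5.0380)
Result: 0.0667827 g/(cm^2*hr)


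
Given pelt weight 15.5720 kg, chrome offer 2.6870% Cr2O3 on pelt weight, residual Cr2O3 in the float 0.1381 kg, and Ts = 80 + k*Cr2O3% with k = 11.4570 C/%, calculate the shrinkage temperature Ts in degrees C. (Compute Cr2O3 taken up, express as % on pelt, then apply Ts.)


Offered = pelt * offer_pct / 100 = 15.5720 * 2.6870 / 100 = 0.4184 kg
Uptake = offered - residual = 0.4184 - 0.1381 = 0.2803 kg
Cr2O3% on pelt = uptake / pelt * 100 = 0.2803 / 15.5720 * 100 = 1.8002 %
Ts = 80 + k * Cr2O3% = 80 + 11.4570 * 1.8002 = 100.6243 C


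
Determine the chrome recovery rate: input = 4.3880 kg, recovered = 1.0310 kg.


Formula: Recovery = recovered / input * 100
Substituting: Recovery = 1.0310 / 4.3880 * 100
Result: 23.4959 %


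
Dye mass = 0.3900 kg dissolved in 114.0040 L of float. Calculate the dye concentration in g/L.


Formula: Conc = dye_mass(kg) / volume(L) * 1000
Substituting: Conc = 0.3900 / 114.0040 * 1000
Result: 3.4209 g/L


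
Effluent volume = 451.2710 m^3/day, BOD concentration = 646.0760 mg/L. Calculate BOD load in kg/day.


Formula: BOD_load = volume * conc / 1000
Substituting: BOD_load = 451.2710 * 646.0760 / 1000
Result: 291.5554 kg/day


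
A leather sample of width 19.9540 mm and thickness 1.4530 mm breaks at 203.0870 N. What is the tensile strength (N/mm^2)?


Formula: TS = force / (width * thickness)
Substituting: TS = 203.0870 / (19.9540 * 1.4530)
Result: 7.0047 N/mm^2


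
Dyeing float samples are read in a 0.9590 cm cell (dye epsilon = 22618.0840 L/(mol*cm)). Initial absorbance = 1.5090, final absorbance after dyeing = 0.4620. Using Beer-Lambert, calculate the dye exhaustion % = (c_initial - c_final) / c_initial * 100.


c_initial = A_i / (epsilon * l) = 1.5090 / (22618.0840 * 0.9590) = 6.9569e-05 mol/L
c_final = A_f / (epsilon * l) = 0.4620 / (22618.0840 * 0.9590) = 2.1299e-05 mol/L
Exhaustion = (c_initial - c_final) / c_initial * 100 = (6.9569e-05 - 2.1299e-05) / 6.9569e-05 * 100 = 69.3837 %
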